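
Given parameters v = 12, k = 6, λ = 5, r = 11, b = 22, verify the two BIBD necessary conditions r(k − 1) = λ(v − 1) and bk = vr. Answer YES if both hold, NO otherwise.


Condition (i): r(k − 1) = 11·5 = 55; λ(v − 1) = 5·11 = 55. Match? YES.
Condition (ii): bk = 22·6 = 132; vr = 12·11 = 132. Match? YES.
Both conditions hold? YES.

YES


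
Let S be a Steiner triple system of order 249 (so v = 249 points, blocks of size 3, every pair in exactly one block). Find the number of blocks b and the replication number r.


An STS(v) is a 2-(v, 3, 1) BIBD: block size k = 3, λ = 1.
Replication: r(k − 1) = λ(v − 1) ⇒ r·2 = 249 − 1 = 248 ⇒ r = 124.
Block count: b = v(v − 1)/6 = 249·248/6 = 61752/6 = 10292.
(Check via bk = vr: 10292·3 = 30876 = 249·124 = 30876 ✓.)

r = 124, b = 10292.


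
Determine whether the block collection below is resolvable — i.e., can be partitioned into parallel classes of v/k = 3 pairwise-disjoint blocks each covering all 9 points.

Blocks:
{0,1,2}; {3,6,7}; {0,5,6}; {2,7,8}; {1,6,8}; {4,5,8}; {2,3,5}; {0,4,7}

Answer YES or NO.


v = 9, block size k = 3, number of blocks = 8.
For resolvability, blocks must partition into parallel classes of size v/k = 3.
Total blocks must therefore be a multiple of 3: 8 = 3·2 + 2 ⇒ not divisible ✗.
Resolvable? NO.

NO


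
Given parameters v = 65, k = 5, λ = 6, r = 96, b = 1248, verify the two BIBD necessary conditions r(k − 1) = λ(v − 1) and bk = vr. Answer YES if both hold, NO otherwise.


Condition (i): r(k − 1) = 96·4 = 384; λ(v − 1) = 6·64 = 384. Match? YES.
Condition (ii): bk = 1248·5 = 6240; vr = 65·96 = 6240. Match? YES.
Both conditions hold? YES.

YES


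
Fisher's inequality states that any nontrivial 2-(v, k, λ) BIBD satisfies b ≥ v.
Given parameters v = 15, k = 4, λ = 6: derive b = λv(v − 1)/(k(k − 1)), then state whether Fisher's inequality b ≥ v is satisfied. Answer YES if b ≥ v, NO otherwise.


r = λ(v − 1)/(k − 1) = 6·14/3 = 28.
b = vr/k = 15·28/4 = 105.
Fisher's inequality: b ≥ v ⇔ 105 ≥ 15? YES.

YES


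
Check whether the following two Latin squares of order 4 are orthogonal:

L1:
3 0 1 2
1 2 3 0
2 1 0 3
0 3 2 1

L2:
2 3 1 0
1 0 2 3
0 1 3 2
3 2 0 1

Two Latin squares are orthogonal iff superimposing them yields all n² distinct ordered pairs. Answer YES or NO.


Form the n² = 16 superimposed pairs (L1[i][j], L2[i][j]), row by row (rows and columns indexed from 0):
row 0: (3,2) (0,3) (1,1) (2,0)
row 1: (1,1) (2,0) (3,2) (0,3)
row 2: (2,0) (1,1) (0,3) (3,2)
row 3: (0,3) (3,2) (2,0) (1,1)
Orthogonality requires all 16 pairs distinct.
But the pair (1,1) repeats: cell (0,2) has L1 = 1, L2 = 1, and cell (1,0) has L1 = 1, L2 = 1.
A repeated pair means some other pair never occurs (only 4 distinct pairs out of 16), so the squares are not orthogonal.
Conclusion: NO.

NO


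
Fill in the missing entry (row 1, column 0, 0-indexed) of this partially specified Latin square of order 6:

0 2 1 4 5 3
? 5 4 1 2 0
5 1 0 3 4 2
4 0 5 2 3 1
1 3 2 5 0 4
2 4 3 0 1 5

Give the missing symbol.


Row 1 contains symbols [0, 1, 2, 4, 5] — missing [3].
Column 0 contains symbols [0, 1, 2, 4, 5] — missing [3].
The missing symbol must appear in both missing sets; intersection = [3].
Therefore the hidden value is 3.

Missing value = 3.


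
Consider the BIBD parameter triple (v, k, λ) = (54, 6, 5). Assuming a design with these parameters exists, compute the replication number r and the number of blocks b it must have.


Any 2-(v, k, λ) BIBD satisfies two necessary conditions:
  (i)  Each point sits in r blocks, and counting incidences through any fixed point gives r(k − 1) = λ(v − 1), so r = λ(v − 1)/(k − 1).
  (ii) Total incidences bk = vr, so b = vr/k.
Step 1: r = λ(v − 1)/(k − 1) = 5·(54 − 1)/(6 − 1) = 5·53/5 = 265/5 = 53.
Step 2: b = vr/k = 54·53/6 = 2862/6 = 477.
Check integrality: r = 53 ∈ Z ✓, b = 477 ∈ Z ✓.
(These identities are necessary conditions: they determine r and b for any design with these parameters, but do not by themselves prove that one exists.)

r = 53, b = 477.


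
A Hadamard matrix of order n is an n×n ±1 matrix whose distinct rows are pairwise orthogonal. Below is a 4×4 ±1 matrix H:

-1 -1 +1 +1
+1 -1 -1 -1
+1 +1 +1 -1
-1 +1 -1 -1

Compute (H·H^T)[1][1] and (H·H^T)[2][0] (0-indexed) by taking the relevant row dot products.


Row 0 of H: [-1, -1, 1, 1].
Row 1 of H: [1, -1, -1, -1].
Row 2 of H: [1, 1, 1, -1].
(H·H^T)[1][1] = Σ_j H[1][j]·H[1][j] = (1)² + (-1)² + (-1)² + (-1)² = 1 + 1 + 1 + 1 = 4.
(H·H^T)[2][0] = Σ_j H[2][j]·H[0][j] = (1)·(-1) + (1)·(-1) + (1)·(1) + (-1)·(1) = -1 + -1 + 1 + -1 = -2.
Rows 2 and 0 are not orthogonal (dot product = -2 ≠ 0), so H is not a Hadamard matrix.

(1,1) entry = 4; (2,0) entry = -2.


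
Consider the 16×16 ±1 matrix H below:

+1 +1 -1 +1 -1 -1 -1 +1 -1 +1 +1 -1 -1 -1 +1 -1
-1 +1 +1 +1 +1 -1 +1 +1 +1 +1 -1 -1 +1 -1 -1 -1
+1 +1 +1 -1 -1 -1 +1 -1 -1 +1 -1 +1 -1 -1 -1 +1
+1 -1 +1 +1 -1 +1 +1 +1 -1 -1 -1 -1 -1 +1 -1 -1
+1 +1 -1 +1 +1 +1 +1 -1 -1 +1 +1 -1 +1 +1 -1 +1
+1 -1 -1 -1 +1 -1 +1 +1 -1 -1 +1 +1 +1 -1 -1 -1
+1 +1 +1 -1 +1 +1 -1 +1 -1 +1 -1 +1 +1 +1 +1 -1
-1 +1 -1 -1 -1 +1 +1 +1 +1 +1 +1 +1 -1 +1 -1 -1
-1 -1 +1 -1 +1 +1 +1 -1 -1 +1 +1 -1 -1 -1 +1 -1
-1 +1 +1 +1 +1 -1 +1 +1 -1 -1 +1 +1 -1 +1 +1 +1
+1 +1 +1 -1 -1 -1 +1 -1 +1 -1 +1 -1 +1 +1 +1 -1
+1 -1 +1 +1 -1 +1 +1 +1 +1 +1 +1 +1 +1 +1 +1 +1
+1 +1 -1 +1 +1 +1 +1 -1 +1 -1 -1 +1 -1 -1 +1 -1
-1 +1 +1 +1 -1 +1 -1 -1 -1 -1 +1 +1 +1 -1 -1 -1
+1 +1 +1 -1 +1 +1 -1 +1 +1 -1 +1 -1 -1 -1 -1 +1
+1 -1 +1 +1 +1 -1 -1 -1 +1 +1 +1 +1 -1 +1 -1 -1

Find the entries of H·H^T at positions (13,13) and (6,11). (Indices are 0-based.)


Row 6 of H: [1, 1, 1, -1, 1, 1, -1, 1, -1, 1, -1, 1, 1, 1, 1, -1].
Row 11 of H: [1, -1, 1, 1, -1, 1, 1, 1, 1, 1, 1, 1, 1, 1, 1, 1].
Row 13 of H: [-1, 1, 1, 1, -1, 1, -1, -1, -1, -1, 1, 1, 1, -1, -1, -1].
(H·H^T)[13][13] = Σ_j H[13][j]·H[13][j] = (-1)² + (1)² + (1)² + (1)² + (-1)² + (1)² + (-1)² + (-1)² + (-1)² + (-1)² + (1)² + (1)² + (1)² + (-1)² + (-1)² + (-1)² = 1 + 1 + 1 + 1 + 1 + 1 + 1 + 1 + 1 + 1 + 1 + 1 + 1 + 1 + 1 + 1 = 16.
(H·H^T)[6][11] = Σ_j H[6][j]·H[11][j] = (1)·(1) + (1)·(-1) + (1)·(1) + (-1)·(1) + (1)·(-1) + (1)·(1) + (-1)·(1) + (1)·(1) + (-1)·(1) + (1)·(1) + (-1)·(1) + (1)·(1) + (1)·(1) + (1)·(1) + (1)·(1) + (-1)·(1) = 1 + -1 + 1 + -1 + -1 + 1 + -1 + 1 + -1 + 1 + -1 + 1 + 1 + 1 + 1 + -1 = 2.
Rows 6 and 11 are not orthogonal (dot product = 2 ≠ 0), so H is not a Hadamard matrix.

(13,13) entry = 16; (6,11) entry = 2.


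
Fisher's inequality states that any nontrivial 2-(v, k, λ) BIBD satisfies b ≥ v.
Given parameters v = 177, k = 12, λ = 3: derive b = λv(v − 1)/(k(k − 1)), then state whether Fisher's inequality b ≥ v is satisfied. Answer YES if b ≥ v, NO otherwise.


r = λ(v − 1)/(k − 1) = 3·176/11 = 48.
b = vr/k = 177·48/12 = 708.
Fisher's inequality: b ≥ v ⇔ 708 ≥ 177? YES.

YES


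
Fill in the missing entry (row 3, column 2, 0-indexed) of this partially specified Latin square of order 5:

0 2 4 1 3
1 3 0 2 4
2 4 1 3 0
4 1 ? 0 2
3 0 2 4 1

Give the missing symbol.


Row 3 contains symbols [0, 1, 2, 4] — missing [3].
Column 2 contains symbols [0, 1, 2, 4] — missing [3].
The missing symbol must appear in both missing sets; intersection = [3].
Therefore the hidden value is 3.

Missing value = 3.


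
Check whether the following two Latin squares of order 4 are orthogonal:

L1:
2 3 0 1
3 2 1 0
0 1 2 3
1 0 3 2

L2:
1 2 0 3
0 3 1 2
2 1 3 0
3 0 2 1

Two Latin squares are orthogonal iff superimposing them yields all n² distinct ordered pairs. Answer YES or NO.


Form the n² = 16 superimposed pairs (L1[i][j], L2[i][j]), row by row (rows and columns indexed from 0):
row 0: (2,1) (3,2) (0,0) (1,3)
row 1: (3,0) (2,3) (1,1) (0,2)
row 2: (0,2) (1,1) (2,3) (3,0)
row 3: (1,3) (0,0) (3,2) (2,1)
Orthogonality requires all 16 pairs distinct.
But the pair (0,2) repeats: cell (1,3) has L1 = 0, L2 = 2, and cell (2,0) has L1 = 0, L2 = 2.
A repeated pair means some other pair never occurs (only 8 distinct pairs out of 16), so the squares are not orthogonal.
Conclusion: NO.

NO


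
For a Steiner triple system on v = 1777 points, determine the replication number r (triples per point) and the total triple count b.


An STS(v) is a 2-(v, 3, 1) BIBD: block size k = 3, λ = 1.
Replication: r(k − 1) = λ(v − 1) ⇒ r·2 = 1777 − 1 = 1776 ⇒ r = 888.
Block count: bk = vr ⇒ b·3 = 1777·888 = 1577976 ⇒ b = 525992.
(Check via b = v(v − 1)/6 = 1777·1776/6 = 3155952/6 = 525992.)

r = 888, b = 525992.


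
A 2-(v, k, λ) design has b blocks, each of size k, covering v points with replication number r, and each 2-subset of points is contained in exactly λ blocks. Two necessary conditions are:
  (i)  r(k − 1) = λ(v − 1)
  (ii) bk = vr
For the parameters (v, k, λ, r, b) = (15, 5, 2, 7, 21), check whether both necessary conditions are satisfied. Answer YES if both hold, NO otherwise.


Condition (i): r(k − 1) = 7·4 = 28; λ(v − 1) = 2·14 = 28. Match? YES.
Condition (ii): bk = 21·5 = 105; vr = 15·7 = 105. Match? YES.
Both conditions hold? YES.

YES


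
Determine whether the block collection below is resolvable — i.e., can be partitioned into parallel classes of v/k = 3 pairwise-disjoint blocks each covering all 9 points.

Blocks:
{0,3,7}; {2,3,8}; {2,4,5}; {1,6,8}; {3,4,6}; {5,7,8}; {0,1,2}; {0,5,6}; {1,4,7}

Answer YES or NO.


v = 9, block size k = 3, number of blocks = 9.
For resolvability, blocks must partition into parallel classes of size v/k = 3.
Total blocks must therefore be a multiple of 3: 9 = 3·3 + 0 ⇒ divisible ✓.
Greedy packing gives 3 candidate class(es). Each should be a full parallel class (size 3, covers all 9 points).
  Class 1 (3 blocks): {0,3,7}; {2,4,5}; {1,6,8}. Points covered: [0, 1, 2, 3, 4, 5, 6, 7, 8].
  Class 2 (3 blocks): {2,3,8}; {0,5,6}; {1,4,7}. Points covered: [0, 1, 2, 3, 4, 5, 6, 7, 8].
  Class 3 (3 blocks): {3,4,6}; {5,7,8}; {0,1,2}. Points covered: [0, 1, 2, 3, 4, 5, 6, 7, 8].
All classes full (size 3)? YES. All classes cover every point? YES.
Resolvable? YES.

YES


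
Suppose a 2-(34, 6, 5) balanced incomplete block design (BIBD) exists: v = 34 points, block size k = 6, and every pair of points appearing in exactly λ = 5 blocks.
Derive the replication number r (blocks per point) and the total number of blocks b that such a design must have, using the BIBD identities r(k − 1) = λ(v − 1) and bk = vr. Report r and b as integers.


Any 2-(v, k, λ) BIBD satisfies two necessary conditions:
  (i)  Each point sits in r blocks, and counting incidences through any fixed point gives r(k − 1) = λ(v − 1), so r = λ(v − 1)/(k − 1).
  (ii) Total incidences bk = vr, so b = vr/k.
Step 1: r = λ(v − 1)/(k − 1) = 5·(34 − 1)/(6 − 1) = 5·33/5 = 165/5 = 33.
Step 2: b = vr/k = 34·33/6 = 1122/6 = 187.
Check integrality: r = 33 ∈ Z ✓, b = 187 ∈ Z ✓.
(These identities are necessary conditions: they determine r and b for any design with these parameters, but do not by themselves prove that one exists.)

r = 33, b = 187.


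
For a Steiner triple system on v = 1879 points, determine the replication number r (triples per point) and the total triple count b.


An STS(v) is a 2-(v, 3, 1) BIBD: block size k = 3, λ = 1.
Replication: r(k − 1) = λ(v − 1) ⇒ r·2 = 1879 − 1 = 1878 ⇒ r = 939.
Block count: bk = vr ⇒ b·3 = 1879·939 = 1764381 ⇒ b = 588127.

r = 939, b = 588127.


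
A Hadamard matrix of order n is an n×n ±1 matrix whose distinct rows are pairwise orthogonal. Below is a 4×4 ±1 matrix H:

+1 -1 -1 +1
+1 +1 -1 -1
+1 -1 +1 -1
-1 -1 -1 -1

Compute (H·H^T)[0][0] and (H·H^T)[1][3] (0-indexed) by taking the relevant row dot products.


Row 0 of H: [1, -1, -1, 1].
Row 1 of H: [1, 1, -1, -1].
Row 3 of H: [-1, -1, -1, -1].
(H·H^T)[0][0] = Σ_j H[0][j]·H[0][j] = (1)² + (-1)² + (-1)² + (1)² = 1 + 1 + 1 + 1 = 4.
(H·H^T)[1][3] = Σ_j H[1][j]·H[3][j] = (1)·(-1) + (1)·(-1) + (-1)·(-1) + (-1)·(-1) = -1 + -1 + 1 + 1 = 0.
So rows 1 and 3 are orthogonal; the diagonal entry equals n = 4.

(0,0) entry = 4; (1,3) entry = 0.


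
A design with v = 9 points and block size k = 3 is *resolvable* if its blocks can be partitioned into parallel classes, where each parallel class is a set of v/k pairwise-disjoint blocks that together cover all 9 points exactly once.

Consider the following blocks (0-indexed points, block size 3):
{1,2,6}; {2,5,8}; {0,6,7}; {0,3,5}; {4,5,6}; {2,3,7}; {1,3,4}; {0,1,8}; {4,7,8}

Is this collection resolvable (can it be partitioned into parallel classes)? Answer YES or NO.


v = 9, block size k = 3, number of blocks = 9.
For resolvability, blocks must partition into parallel classes of size v/k = 3.
Total blocks must therefore be a multiple of 3: 9 = 3·3 + 0 ⇒ divisible ✓.
Greedy packing gives 3 candidate class(es). Each should be a full parallel class (size 3, covers all 9 points).
  Class 1 (3 blocks): {1,2,6}; {0,3,5}; {4,7,8}. Points covered: [0, 1, 2, 3, 4, 5, 6, 7, 8].
  Class 2 (3 blocks): {2,5,8}; {0,6,7}; {1,3,4}. Points covered: [0, 1, 2, 3, 4, 5, 6, 7, 8].
  Class 3 (3 blocks): {4,5,6}; {2,3,7}; {0,1,8}. Points covered: [0, 1, 2, 3, 4, 5, 6, 7, 8].
All classes full (size 3)? YES. All classes cover every point? YES.
Resolvable? YES.

YES


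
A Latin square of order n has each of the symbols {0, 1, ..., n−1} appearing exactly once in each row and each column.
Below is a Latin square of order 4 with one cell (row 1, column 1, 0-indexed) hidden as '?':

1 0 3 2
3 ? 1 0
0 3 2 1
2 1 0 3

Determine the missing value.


Row 1 contains symbols [0, 1, 3] — missing [2].
Column 1 contains symbols [0, 1, 3] — missing [2].
The missing symbol must appear in both missing sets; intersection = [2].
Therefore the hidden value is 2.

Missing value = 2.


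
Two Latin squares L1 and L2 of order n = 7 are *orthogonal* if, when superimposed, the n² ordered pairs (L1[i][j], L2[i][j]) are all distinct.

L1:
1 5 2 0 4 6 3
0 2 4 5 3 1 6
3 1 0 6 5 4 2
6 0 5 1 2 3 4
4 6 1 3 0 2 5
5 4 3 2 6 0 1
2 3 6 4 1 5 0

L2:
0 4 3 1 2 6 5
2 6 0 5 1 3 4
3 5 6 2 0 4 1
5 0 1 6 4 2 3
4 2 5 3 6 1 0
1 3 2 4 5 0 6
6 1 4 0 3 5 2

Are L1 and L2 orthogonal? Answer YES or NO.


Form the n² = 49 superimposed pairs (L1[i][j], L2[i][j]), row by row (rows and columns indexed from 0):
row 0: (1,0) (5,4) (2,3) (0,1) (4,2) (6,6) (3,5)
row 1: (0,2) (2,6) (4,0) (5,5) (3,1) (1,3) (6,4)
row 2: (3,3) (1,5) (0,6) (6,2) (5,0) (4,4) (2,1)
row 3: (6,5) (0,0) (5,1) (1,6) (2,4) (3,2) (4,3)
row 4: (4,4) (6,2) (1,5) (3,3) (0,6) (2,1) (5,0)
row 5: (5,1) (4,3) (3,2) (2,4) (6,5) (0,0) (1,6)
row 6: (2,6) (3,1) (6,4) (4,0) (1,3) (5,5) (0,2)
Orthogonality requires all 49 pairs distinct.
But the pair (4,4) repeats: cell (2,5) has L1 = 4, L2 = 4, and cell (4,0) has L1 = 4, L2 = 4.
A repeated pair means some other pair never occurs (only 28 distinct pairs out of 49), so the squares are not orthogonal.
Conclusion: NO.

NO


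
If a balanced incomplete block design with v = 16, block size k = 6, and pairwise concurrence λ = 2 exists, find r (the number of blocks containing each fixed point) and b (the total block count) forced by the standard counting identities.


Any 2-(v, k, λ) BIBD satisfies two necessary conditions:
  (i)  Each point sits in r blocks, and counting incidences through any fixed point gives r(k − 1) = λ(v − 1), so r = λ(v − 1)/(k − 1).
  (ii) Total incidences bk = vr, so b = vr/k.
Step 1: r = λ(v − 1)/(k − 1) = 2·(16 − 1)/(6 − 1) = 2·15/5 = 30/5 = 6.
Step 2: b = vr/k = 16·6/6 = 96/6 = 16.
Check integrality: r = 6 ∈ Z ✓, b = 16 ∈ Z ✓.
(These identities are necessary conditions: they determine r and b for any design with these parameters, but do not by themselves prove that one exists.)

r = 6, b = 16.


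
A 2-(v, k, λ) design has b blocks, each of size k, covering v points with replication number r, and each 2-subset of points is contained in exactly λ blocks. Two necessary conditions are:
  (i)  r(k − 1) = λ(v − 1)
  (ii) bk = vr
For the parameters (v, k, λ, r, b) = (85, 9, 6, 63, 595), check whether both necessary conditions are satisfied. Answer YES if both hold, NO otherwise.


Condition (i): r(k − 1) = 63·8 = 504; λ(v − 1) = 6·84 = 504. Match? YES.
Condition (ii): bk = 595·9 = 5355; vr = 85·63 = 5355. Match? YES.
Both conditions hold? YES.

YES


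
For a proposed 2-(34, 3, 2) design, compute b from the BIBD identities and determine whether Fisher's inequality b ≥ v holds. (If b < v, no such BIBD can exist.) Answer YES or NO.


r = λ(v − 1)/(k − 1) = 2·33/2 = 33.
b = vr/k = 34·33/3 = 374.
Fisher's inequality: b ≥ v ⇔ 374 ≥ 34? YES.

YES


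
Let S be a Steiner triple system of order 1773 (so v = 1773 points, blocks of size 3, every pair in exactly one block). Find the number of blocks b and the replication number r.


An STS(v) is a 2-(v, 3, 1) BIBD: block size k = 3, λ = 1.
Replication: r(k − 1) = λ(v − 1) ⇒ r·2 = 1773 − 1 = 1772 ⇒ r = 886.
Block count: bk = vr ⇒ b·3 = 1773·886 = 1570878 ⇒ b = 523626.
(Check via b = v(v − 1)/6 = 1773·1772/6 = 3141756/6 = 523626.)

r = 886, b = 523626.


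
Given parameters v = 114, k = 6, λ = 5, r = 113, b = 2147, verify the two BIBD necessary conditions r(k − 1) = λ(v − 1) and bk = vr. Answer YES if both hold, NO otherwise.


Condition (i): r(k − 1) = 113·5 = 565; λ(v − 1) = 5·113 = 565. Match? YES.
Condition (ii): bk = 2147·6 = 12882; vr = 114·113 = 12882. Match? YES.
Both conditions hold? YES.

YES


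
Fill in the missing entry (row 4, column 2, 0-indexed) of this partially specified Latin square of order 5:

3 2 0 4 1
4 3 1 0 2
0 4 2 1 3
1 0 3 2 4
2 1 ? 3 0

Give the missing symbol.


Row 4 contains symbols [0, 1, 2, 3] — missing [4].
Column 2 contains symbols [0, 1, 2, 3] — missing [4].
The missing symbol must appear in both missing sets; intersection = [4].
Therefore the hidden value is 4.

Missing value = 4.


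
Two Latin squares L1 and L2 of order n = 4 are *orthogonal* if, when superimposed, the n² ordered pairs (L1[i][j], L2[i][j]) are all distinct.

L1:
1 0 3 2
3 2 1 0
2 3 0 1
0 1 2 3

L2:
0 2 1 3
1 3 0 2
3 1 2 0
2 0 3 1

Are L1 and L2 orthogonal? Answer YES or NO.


Form the n² = 16 superimposed pairs (L1[i][j], L2[i][j]), row by row (rows and columns indexed from 0):
row 0: (1,0) (0,2) (3,1) (2,3)
row 1: (3,1) (2,3) (1,0) (0,2)
row 2: (2,3) (3,1) (0,2) (1,0)
row 3: (0,2) (1,0) (2,3) (3,1)
Orthogonality requires all 16 pairs distinct.
But the pair (3,1) repeats: cell (0,2) has L1 = 3, L2 = 1, and cell (1,0) has L1 = 3, L2 = 1.
A repeated pair means some other pair never occurs (only 4 distinct pairs out of 16), so the squares are not orthogonal.
Conclusion: NO.

NO


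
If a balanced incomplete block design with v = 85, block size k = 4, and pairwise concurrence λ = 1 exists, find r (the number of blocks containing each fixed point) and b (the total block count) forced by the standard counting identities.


Any 2-(v, k, λ) BIBD satisfies two necessary conditions:
  (i)  Each point sits in r blocks, and counting incidences through any fixed point gives r(k − 1) = λ(v − 1), so r = λ(v − 1)/(k − 1).
  (ii) Total incidences bk = vr, so b = vr/k.
Step 1: r = λ(v − 1)/(k − 1) = 1·(85 − 1)/(4 − 1) = 1·84/3 = 84/3 = 28.
Step 2: b = vr/k = 85·28/4 = 2380/4 = 595.
Check integrality: r = 28 ∈ Z ✓, b = 595 ∈ Z ✓.
(These identities are necessary conditions: they determine r and b for any design with these parameters, but do not by themselves prove that one exists.)

r = 28, b = 595.


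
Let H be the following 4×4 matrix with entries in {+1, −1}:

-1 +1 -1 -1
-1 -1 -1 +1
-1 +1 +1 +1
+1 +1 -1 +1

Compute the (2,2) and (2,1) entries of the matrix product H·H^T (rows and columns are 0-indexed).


Row 1 of H: [-1, -1, -1, 1].
Row 2 of H: [-1, 1, 1, 1].
(H·H^T)[2][2] = Σ_j H[2][j]·H[2][j] = (-1)² + (1)² + (1)² + (1)² = 1 + 1 + 1 + 1 = 4.
(H·H^T)[2][1] = Σ_j H[2][j]·H[1][j] = (-1)·(-1) + (1)·(-1) + (1)·(-1) + (1)·(1) = 1 + -1 + -1 + 1 = 0.
So rows 2 and 1 are orthogonal; the diagonal entry equals n = 4.

(2,2) entry = 4; (2,1) entry = 0.


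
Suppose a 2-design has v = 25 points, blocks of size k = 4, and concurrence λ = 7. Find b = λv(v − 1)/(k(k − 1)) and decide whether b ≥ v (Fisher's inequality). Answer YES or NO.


r = λ(v − 1)/(k − 1) = 7·24/3 = 56.
b = vr/k = 25·56/4 = 350.
Fisher's inequality: b ≥ v ⇔ 350 ≥ 25? YES.

YES


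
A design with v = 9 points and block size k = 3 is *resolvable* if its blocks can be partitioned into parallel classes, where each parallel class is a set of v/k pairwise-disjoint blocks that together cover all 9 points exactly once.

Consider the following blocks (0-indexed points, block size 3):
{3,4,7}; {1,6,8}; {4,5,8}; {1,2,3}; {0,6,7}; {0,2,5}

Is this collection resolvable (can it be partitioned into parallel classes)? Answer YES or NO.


v = 9, block size k = 3, number of blocks = 6.
For resolvability, blocks must partition into parallel classes of size v/k = 3.
Total blocks must therefore be a multiple of 3: 6 = 3·2 + 0 ⇒ divisible ✓.
Greedy packing gives 2 candidate class(es). Each should be a full parallel class (size 3, covers all 9 points).
  Class 1 (3 blocks): {3,4,7}; {1,6,8}; {0,2,5}. Points covered: [0, 1, 2, 3, 4, 5, 6, 7, 8].
  Class 2 (3 blocks): {4,5,8}; {1,2,3}; {0,6,7}. Points covered: [0, 1, 2, 3, 4, 5, 6, 7, 8].
All classes full (size 3)? YES. All classes cover every point? YES.
Resolvable? YES.

YES


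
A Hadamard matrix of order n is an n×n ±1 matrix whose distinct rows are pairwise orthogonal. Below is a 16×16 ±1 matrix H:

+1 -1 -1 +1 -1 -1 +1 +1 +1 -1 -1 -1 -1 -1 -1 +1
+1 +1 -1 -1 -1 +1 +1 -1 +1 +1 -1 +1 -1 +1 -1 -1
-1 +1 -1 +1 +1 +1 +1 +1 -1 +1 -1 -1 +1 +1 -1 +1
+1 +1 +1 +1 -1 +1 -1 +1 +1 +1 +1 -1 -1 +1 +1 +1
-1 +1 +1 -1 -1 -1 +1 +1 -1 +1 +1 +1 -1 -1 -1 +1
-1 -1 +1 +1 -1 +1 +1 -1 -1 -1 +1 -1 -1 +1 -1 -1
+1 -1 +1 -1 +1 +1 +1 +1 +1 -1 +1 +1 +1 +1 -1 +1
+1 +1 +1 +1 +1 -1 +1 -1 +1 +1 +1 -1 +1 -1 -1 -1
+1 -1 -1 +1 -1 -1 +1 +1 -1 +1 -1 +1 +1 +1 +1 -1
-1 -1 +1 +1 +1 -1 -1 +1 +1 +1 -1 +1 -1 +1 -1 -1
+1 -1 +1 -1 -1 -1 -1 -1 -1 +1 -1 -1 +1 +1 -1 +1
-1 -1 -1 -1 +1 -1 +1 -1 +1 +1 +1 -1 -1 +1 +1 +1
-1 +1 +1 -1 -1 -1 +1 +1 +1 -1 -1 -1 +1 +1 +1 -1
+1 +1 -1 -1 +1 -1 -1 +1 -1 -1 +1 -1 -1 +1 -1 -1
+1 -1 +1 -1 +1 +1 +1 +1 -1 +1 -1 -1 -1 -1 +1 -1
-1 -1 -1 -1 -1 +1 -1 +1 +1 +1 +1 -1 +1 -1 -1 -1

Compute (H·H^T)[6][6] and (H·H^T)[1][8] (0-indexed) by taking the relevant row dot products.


Row 1 of H: [1, 1, -1, -1, -1, 1, 1, -1, 1, 1, -1, 1, -1, 1, -1, -1].
Row 6 of H: [1, -1, 1, -1, 1, 1, 1, 1, 1, -1, 1, 1, 1, 1, -1, 1].
Row 8 of H: [1, -1, -1, 1, -1, -1, 1, 1, -1, 1, -1, 1, 1, 1, 1, -1].
(H·H^T)[6][6] = Σ_j H[6][j]·H[6][j] = (1)² + (-1)² + (1)² + (-1)² + (1)² + (1)² + (1)² + (1)² + (1)² + (-1)² + (1)² + (1)² + (1)² + (1)² + (-1)² + (1)² = 1 + 1 + 1 + 1 + 1 + 1 + 1 + 1 + 1 + 1 + 1 + 1 + 1 + 1 + 1 + 1 = 16.
(H·H^T)[1][8] = Σ_j H[1][j]·H[8][j] = (1)·(1) + (1)·(-1) + (-1)·(-1) + (-1)·(1) + (-1)·(-1) + (1)·(-1) + (1)·(1) + (-1)·(1) + (1)·(-1) + (1)·(1) + (-1)·(-1) + (1)·(1) + (-1)·(1) + (1)·(1) + (-1)·(1) + (-1)·(-1) = 1 + -1 + 1 + -1 + 1 + -1 + 1 + -1 + -1 + 1 + 1 + 1 + -1 + 1 + -1 + 1 = 2.
Rows 1 and 8 are not orthogonal (dot product = 2 ≠ 0), so H is not a Hadamard matrix.

(6,6) entry = 16; (1,8) entry = 2.


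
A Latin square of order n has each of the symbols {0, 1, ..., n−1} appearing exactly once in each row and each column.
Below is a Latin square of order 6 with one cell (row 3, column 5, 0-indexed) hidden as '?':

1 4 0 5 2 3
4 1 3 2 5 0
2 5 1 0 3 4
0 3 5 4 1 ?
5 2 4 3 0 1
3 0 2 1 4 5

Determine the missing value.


Row 3 contains symbols [0, 1, 3, 4, 5] — missing [2].
Column 5 contains symbols [0, 1, 3, 4, 5] — missing [2].
The missing symbol must appear in both missing sets; intersection = [2].
Therefore the hidden value is 2.

Missing value = 2.


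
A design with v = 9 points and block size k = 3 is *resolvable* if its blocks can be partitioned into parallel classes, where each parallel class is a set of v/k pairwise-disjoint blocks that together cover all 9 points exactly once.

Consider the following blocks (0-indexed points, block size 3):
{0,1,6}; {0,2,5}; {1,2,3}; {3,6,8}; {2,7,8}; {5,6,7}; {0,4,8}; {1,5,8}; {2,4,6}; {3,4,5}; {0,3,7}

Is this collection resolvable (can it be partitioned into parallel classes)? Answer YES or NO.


v = 9, block size k = 3, number of blocks = 11.
For resolvability, blocks must partition into parallel classes of size v/k = 3.
Total blocks must therefore be a multiple of 3: 11 = 3·3 + 2 ⇒ not divisible ✗.
Resolvable? NO.

NO


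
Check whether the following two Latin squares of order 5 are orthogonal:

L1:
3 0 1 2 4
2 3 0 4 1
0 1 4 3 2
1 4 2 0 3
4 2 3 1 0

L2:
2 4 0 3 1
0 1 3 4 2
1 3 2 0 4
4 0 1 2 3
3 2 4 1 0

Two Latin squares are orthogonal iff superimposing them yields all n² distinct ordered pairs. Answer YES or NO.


Form the n² = 25 superimposed pairs (L1[i][j], L2[i][j]), row by row (rows and columns indexed from 0):
row 0: (3,2) (0,4) (1,0) (2,3) (4,1)
row 1: (2,0) (3,1) (0,3) (4,4) (1,2)
row 2: (0,1) (1,3) (4,2) (3,0) (2,4)
row 3: (1,4) (4,0) (2,1) (0,2) (3,3)
row 4: (4,3) (2,2) (3,4) (1,1) (0,0)
Orthogonality requires all 25 pairs distinct.
Check by first coordinate: for each symbol s of L1, list the L2 entries in the n cells where L1 = s; they must all differ.
  L1 = 0: L2 entries (in reading order) 4, 3, 1, 2, 0 — all 5 distinct ✓
  L1 = 1: L2 entries (in reading order) 0, 2, 3, 4, 1 — all 5 distinct ✓
  L1 = 2: L2 entries (in reading order) 3, 0, 4, 1, 2 — all 5 distinct ✓
  L1 = 3: L2 entries (in reading order) 2, 1, 0, 3, 4 — all 5 distinct ✓
  L1 = 4: L2 entries (in reading order) 1, 4, 2, 0, 3 — all 5 distinct ✓
Every symbol of L1 meets every symbol of L2 exactly once, so all 25 pairs are distinct (25 of 25).
Conclusion: YES.

YES


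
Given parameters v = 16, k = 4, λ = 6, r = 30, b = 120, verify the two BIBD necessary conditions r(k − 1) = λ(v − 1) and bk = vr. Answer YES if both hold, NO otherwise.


Condition (i): r(k − 1) = 30·3 = 90; λ(v − 1) = 6·15 = 90. Match? YES.
Condition (ii): bk = 120·4 = 480; vr = 16·30 = 480. Match? YES.
Both conditions hold? YES.

YES


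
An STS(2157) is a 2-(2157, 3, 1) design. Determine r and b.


An STS(v) is a 2-(v, 3, 1) BIBD: block size k = 3, λ = 1.
Replication: r(k − 1) = λ(v − 1) ⇒ r·2 = 2157 − 1 = 2156 ⇒ r = 1078.
Block count: bk = vr ⇒ b·3 = 2157·1078 = 2325246 ⇒ b = 775082.
(Check via b = v(v − 1)/6 = 2157·2156/6 = 4650492/6 = 775082.)

r = 1078, b = 775082.


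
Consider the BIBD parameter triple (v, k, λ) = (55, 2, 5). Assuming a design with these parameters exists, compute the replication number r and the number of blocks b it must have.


Any 2-(v, k, λ) BIBD satisfies two necessary conditions:
  (i)  Each point sits in r blocks, and counting incidences through any fixed point gives r(k − 1) = λ(v − 1), so r = λ(v − 1)/(k − 1).
  (ii) Total incidences bk = vr, so b = vr/k.
Step 1: r = λ(v − 1)/(k − 1) = 5·(55 − 1)/(2 − 1) = 5·54/1 = 270/1 = 270.
Step 2: b = vr/k = 55·270/2 = 14850/2 = 7425.
Check integrality: r = 270 ∈ Z ✓, b = 7425 ∈ Z ✓.
(These identities are necessary conditions: they determine r and b for any design with these parameters, but do not by themselves prove that one exists.)

r = 270, b = 7425.


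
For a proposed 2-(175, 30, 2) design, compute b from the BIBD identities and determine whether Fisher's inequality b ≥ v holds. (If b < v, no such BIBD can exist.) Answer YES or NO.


r = λ(v − 1)/(k − 1) = 2·174/29 = 12.
b = vr/k = 175·12/30 = 70.
Fisher's inequality: b ≥ v ⇔ 70 ≥ 175? NO.

NO


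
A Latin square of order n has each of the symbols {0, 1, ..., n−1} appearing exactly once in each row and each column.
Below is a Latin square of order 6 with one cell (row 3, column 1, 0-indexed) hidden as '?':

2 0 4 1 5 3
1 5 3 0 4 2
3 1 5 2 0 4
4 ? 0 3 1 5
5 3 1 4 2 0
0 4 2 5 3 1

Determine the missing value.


Row 3 contains symbols [0, 1, 3, 4, 5] — missing [2].
Column 1 contains symbols [0, 1, 3, 4, 5] — missing [2].
The missing symbol must appear in both missing sets; intersection = [2].
Therefore the hidden value is 2.

Missing value = 2.


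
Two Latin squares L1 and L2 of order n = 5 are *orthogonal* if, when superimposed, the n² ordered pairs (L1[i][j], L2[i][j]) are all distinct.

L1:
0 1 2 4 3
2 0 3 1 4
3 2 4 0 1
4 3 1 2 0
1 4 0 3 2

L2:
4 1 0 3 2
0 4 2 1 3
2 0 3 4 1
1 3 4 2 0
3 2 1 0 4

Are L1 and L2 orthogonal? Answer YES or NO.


Form the n² = 25 superimposed pairs (L1[i][j], L2[i][j]), row by row (rows and columns indexed from 0):
row 0: (0,4) (1,1) (2,0) (4,3) (3,2)
row 1: (2,0) (0,4) (3,2) (1,1) (4,3)
row 2: (3,2) (2,0) (4,3) (0,4) (1,1)
row 3: (4,1) (3,3) (1,4) (2,2) (0,0)
row 4: (1,3) (4,2) (0,1) (3,0) (2,4)
Orthogonality requires all 25 pairs distinct.
But the pair (2,0) repeats: cell (0,2) has L1 = 2, L2 = 0, and cell (1,0) has L1 = 2, L2 = 0.
A repeated pair means some other pair never occurs (only 15 distinct pairs out of 25), so the squares are not orthogonal.
Conclusion: NO.

NO


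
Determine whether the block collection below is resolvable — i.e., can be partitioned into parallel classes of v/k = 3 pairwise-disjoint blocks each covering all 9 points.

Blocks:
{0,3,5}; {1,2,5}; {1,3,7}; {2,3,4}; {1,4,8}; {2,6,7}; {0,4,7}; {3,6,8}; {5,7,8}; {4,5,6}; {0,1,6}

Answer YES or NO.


v = 9, block size k = 3, number of blocks = 11.
For resolvability, blocks must partition into parallel classes of size v/k = 3.
Total blocks must therefore be a multiple of 3: 11 = 3·3 + 2 ⇒ not divisible ✗.
Resolvable? NO.

NO


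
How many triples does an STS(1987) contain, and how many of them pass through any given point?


An STS(v) is a 2-(v, 3, 1) BIBD: block size k = 3, λ = 1.
Replication: r(k − 1) = λ(v − 1) ⇒ r·2 = 1987 − 1 = 1986 ⇒ r = 993.
Block count: bk = vr ⇒ b·3 = 1987·993 = 1973091 ⇒ b = 657697.
(Check via b = v(v − 1)/6 = 1987·1986/6 = 3946182/6 = 657697.)

r = 993, b = 657697.


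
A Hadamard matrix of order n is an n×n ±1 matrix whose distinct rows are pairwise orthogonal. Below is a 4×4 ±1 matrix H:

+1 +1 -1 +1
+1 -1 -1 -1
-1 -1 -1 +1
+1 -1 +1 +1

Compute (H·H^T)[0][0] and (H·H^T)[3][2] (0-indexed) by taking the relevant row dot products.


Row 0 of H: [1, 1, -1, 1].
Row 2 of H: [-1, -1, -1, 1].
Row 3 of H: [1, -1, 1, 1].
(H·H^T)[0][0] = Σ_j H[0][j]·H[0][j] = (1)² + (1)² + (-1)² + (1)² = 1 + 1 + 1 + 1 = 4.
(H·H^T)[3][2] = Σ_j H[3][j]·H[2][j] = (1)·(-1) + (-1)·(-1) + (1)·(-1) + (1)·(1) = -1 + 1 + -1 + 1 = 0.
So rows 3 and 2 are orthogonal; the diagonal entry equals n = 4.

(0,0) entry = 4; (3,2) entry = 0.


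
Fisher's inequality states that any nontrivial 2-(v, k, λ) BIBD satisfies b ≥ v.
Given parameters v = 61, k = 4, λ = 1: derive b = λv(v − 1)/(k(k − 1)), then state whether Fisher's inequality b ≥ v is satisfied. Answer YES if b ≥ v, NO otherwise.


r = λ(v − 1)/(k − 1) = 1·60/3 = 20.
b = vr/k = 61·20/4 = 305.
Fisher's inequality: b ≥ v ⇔ 305 ≥ 61? YES.

YES


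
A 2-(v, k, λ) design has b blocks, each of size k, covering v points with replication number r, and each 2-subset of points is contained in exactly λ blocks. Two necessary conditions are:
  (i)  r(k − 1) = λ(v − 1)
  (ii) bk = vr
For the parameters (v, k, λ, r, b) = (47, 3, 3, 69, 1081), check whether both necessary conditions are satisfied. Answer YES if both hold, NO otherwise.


Condition (i): r(k − 1) = 69·2 = 138; λ(v − 1) = 3·46 = 138. Match? YES.
Condition (ii): bk = 1081·3 = 3243; vr = 47·69 = 3243. Match? YES.
Both conditions hold? YES.

YES


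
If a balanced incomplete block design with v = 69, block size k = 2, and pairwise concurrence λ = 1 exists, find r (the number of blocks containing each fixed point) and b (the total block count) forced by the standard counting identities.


Any 2-(v, k, λ) BIBD satisfies two necessary conditions:
  (i)  Each point sits in r blocks, and counting incidences through any fixed point gives r(k − 1) = λ(v − 1), so r = λ(v − 1)/(k − 1).
  (ii) Total incidences bk = vr, so b = vr/k.
Step 1: r = λ(v − 1)/(k − 1) = 1·(69 − 1)/(2 − 1) = 1·68/1 = 68/1 = 68.
Step 2: b = vr/k = 69·68/2 = 4692/2 = 2346.
Check integrality: r = 68 ∈ Z ✓, b = 2346 ∈ Z ✓.
(These identities are necessary conditions: they determine r and b for any design with these parameters, but do not by themselves prove that one exists.)

r = 68, b = 2346.


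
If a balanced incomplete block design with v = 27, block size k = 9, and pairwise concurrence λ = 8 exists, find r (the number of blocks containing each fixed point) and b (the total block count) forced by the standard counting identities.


Any 2-(v, k, λ) BIBD satisfies two necessary conditions:
  (i)  Each point sits in r blocks, and counting incidences through any fixed point gives r(k − 1) = λ(v − 1), so r = λ(v − 1)/(k − 1).
  (ii) Total incidences bk = vr, so b = vr/k.
Step 1: r = λ(v − 1)/(k − 1) = 8·(27 − 1)/(9 − 1) = 8·26/8 = 208/8 = 26.
Step 2: b = vr/k = 27·26/9 = 702/9 = 78.
Check integrality: r = 26 ∈ Z ✓, b = 78 ∈ Z ✓.
(These identities are necessary conditions: they determine r and b for any design with these parameters, but do not by themselves prove that one exists.)

r = 26, b = 78.


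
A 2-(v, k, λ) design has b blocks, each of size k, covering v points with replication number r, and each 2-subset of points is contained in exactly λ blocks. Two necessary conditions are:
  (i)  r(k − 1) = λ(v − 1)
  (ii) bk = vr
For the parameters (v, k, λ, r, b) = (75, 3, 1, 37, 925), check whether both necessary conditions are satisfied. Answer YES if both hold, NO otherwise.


Condition (i): r(k − 1) = 37·2 = 74; λ(v − 1) = 1·74 = 74. Match? YES.
Condition (ii): bk = 925·3 = 2775; vr = 75·37 = 2775. Match? YES.
Both conditions hold? YES.

YES


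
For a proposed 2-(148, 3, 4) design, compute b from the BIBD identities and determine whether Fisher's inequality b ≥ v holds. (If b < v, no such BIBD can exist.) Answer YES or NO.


r = λ(v − 1)/(k − 1) = 4·147/2 = 294.
b = vr/k = 148·294/3 = 14504.
Fisher's inequality: b ≥ v ⇔ 14504 ≥ 148? YES.

YES


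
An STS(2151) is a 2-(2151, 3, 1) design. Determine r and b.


An STS(v) is a 2-(v, 3, 1) BIBD: block size k = 3, λ = 1.
Replication: r(k − 1) = λ(v − 1) ⇒ r·2 = 2151 − 1 = 2150 ⇒ r = 1075.
Block count: b = v(v − 1)/6 = 2151·2150/6 = 4624650/6 = 770775.
(Check via bk = vr: 770775·3 = 2312325 = 2151·1075 = 2312325 ✓.)

r = 1075, b = 770775.


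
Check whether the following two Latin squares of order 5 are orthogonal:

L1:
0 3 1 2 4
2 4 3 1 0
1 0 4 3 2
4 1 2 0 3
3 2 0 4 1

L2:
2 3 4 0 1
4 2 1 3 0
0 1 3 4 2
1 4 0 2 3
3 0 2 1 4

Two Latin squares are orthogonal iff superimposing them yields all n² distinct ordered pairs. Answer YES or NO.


Form the n² = 25 superimposed pairs (L1[i][j], L2[i][j]), row by row (rows and columns indexed from 0):
row 0: (0,2) (3,3) (1,4) (2,0) (4,1)
row 1: (2,4) (4,2) (3,1) (1,3) (0,0)
row 2: (1,0) (0,1) (4,3) (3,4) (2,2)
row 3: (4,1) (1,4) (2,0) (0,2) (3,3)
row 4: (3,3) (2,0) (0,2) (4,1) (1,4)
Orthogonality requires all 25 pairs distinct.
But the pair (4,1) repeats: cell (0,4) has L1 = 4, L2 = 1, and cell (3,0) has L1 = 4, L2 = 1.
A repeated pair means some other pair never occurs (only 15 distinct pairs out of 25), so the squares are not orthogonal.
Conclusion: NO.

NO


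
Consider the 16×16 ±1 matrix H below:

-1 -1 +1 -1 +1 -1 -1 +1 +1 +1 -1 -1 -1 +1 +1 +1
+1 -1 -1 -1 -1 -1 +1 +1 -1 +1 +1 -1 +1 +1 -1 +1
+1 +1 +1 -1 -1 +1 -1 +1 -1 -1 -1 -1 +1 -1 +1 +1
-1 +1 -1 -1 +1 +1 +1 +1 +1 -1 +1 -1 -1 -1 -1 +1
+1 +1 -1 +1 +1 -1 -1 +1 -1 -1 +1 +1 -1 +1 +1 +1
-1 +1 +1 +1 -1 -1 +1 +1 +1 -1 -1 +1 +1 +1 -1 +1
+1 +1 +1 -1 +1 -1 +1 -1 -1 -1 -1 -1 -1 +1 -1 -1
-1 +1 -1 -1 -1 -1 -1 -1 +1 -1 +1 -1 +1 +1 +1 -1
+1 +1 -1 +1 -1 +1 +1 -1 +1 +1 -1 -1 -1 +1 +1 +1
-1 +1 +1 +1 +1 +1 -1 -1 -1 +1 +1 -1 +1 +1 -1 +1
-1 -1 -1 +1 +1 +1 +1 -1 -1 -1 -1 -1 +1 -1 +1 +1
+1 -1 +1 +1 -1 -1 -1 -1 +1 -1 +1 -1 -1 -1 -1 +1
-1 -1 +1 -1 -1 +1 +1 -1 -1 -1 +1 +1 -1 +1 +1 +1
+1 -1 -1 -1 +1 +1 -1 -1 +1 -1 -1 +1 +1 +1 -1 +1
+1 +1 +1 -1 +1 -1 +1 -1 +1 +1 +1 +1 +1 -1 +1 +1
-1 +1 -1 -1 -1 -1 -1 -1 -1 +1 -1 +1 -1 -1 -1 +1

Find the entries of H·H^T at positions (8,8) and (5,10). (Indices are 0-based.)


Row 5 of H: [-1, 1, 1, 1, -1, -1, 1, 1, 1, -1, -1, 1, 1, 1, -1, 1].
Row 8 of H: [1, 1, -1, 1, -1, 1, 1, -1, 1, 1, -1, -1, -1, 1, 1, 1].
Row 10 of H: [-1, -1, -1, 1, 1, 1, 1, -1, -1, -1, -1, -1, 1, -1, 1, 1].
(H·H^T)[8][8] = Σ_j H[8][j]·H[8][j] = (1)² + (1)² + (-1)² + (1)² + (-1)² + (1)² + (1)² + (-1)² + (1)² + (1)² + (-1)² + (-1)² + (-1)² + (1)² + (1)² + (1)² = 1 + 1 + 1 + 1 + 1 + 1 + 1 + 1 + 1 + 1 + 1 + 1 + 1 + 1 + 1 + 1 = 16.
(H·H^T)[5][10] = Σ_j H[5][j]·H[10][j] = (-1)·(-1) + (1)·(-1) + (1)·(-1) + (1)·(1) + (-1)·(1) + (-1)·(1) + (1)·(1) + (1)·(-1) + (1)·(-1) + (-1)·(-1) + (-1)·(-1) + (1)·(-1) + (1)·(1) + (1)·(-1) + (-1)·(1) + (1)·(1) = 1 + -1 + -1 + 1 + -1 + -1 + 1 + -1 + -1 + 1 + 1 + -1 + 1 + -1 + -1 + 1 = -2.
Rows 5 and 10 are not orthogonal (dot product = -2 ≠ 0), so H is not a Hadamard matrix.

(8,8) entry = 16; (5,10) entry = -2.


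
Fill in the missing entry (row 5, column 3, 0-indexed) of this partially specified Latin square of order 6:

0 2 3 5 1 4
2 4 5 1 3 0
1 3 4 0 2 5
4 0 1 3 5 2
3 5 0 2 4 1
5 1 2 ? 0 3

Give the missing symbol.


Row 5 contains symbols [0, 1, 2, 3, 5] — missing [4].
Column 3 contains symbols [0, 1, 2, 3, 5] — missing [4].
The missing symbol must appear in both missing sets; intersection = [4].
Therefore the hidden value is 4.

Missing value = 4.


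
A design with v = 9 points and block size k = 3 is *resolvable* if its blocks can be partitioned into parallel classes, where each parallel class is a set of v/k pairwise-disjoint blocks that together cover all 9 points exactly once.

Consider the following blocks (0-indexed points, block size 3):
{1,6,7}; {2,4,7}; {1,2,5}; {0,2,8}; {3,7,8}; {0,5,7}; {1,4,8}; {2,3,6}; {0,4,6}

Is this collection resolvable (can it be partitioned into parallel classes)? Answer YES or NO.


v = 9, block size k = 3, number of blocks = 9.
For resolvability, blocks must partition into parallel classes of size v/k = 3.
Total blocks must therefore be a multiple of 3: 9 = 3·3 + 0 ⇒ divisible ✓.
Consider block {1,6,7}. The only other block(s) in the collection disjoint from it are {0,2,8} — just 1 block(s). Any parallel class containing {1,6,7} would need 2 other blocks each disjoint from it, so no parallel class of size 3 can contain {1,6,7}.
Since every block must belong to some parallel class in a resolution, the collection cannot be partitioned into parallel classes.
Resolvable? NO.

NO


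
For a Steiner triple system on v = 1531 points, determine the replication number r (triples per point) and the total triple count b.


An STS(v) is a 2-(v, 3, 1) BIBD: block size k = 3, λ = 1.
Replication: r(k − 1) = λ(v − 1) ⇒ r·2 = 1531 − 1 = 1530 ⇒ r = 765.
Block count: bk = vr ⇒ b·3 = 1531·765 = 1171215 ⇒ b = 390405.
(Check via b = v(v − 1)/6 = 1531·1530/6 = 2342430/6 = 390405.)

r = 765, b = 390405.


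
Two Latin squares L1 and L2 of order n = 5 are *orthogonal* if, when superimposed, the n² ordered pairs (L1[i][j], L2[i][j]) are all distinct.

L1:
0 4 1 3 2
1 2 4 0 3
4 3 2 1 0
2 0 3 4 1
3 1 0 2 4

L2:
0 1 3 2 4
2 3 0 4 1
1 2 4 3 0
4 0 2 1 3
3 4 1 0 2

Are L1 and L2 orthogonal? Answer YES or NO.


Form the n² = 25 superimposed pairs (L1[i][j], L2[i][j]), row by row (rows and columns indexed from 0):
row 0: (0,0) (4,1) (1,3) (3,2) (2,4)
row 1: (1,2) (2,3) (4,0) (0,4) (3,1)
row 2: (4,1) (3,2) (2,4) (1,3) (0,0)
row 3: (2,4) (0,0) (3,2) (4,1) (1,3)
row 4: (3,3) (1,4) (0,1) (2,0) (4,2)
Orthogonality requires all 25 pairs distinct.
But the pair (4,1) repeats: cell (0,1) has L1 = 4, L2 = 1, and cell (2,0) has L1 = 4, L2 = 1.
A repeated pair means some other pair never occurs (only 15 distinct pairs out of 25), so the squares are not orthogonal.
Conclusion: NO.

NO
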